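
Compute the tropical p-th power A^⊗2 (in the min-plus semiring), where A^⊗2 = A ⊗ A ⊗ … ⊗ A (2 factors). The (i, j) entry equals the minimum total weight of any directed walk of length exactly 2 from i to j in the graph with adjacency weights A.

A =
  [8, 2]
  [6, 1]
A^⊗2 =
  [8, 3]
  [7, 2]

Each entry (A^⊗2)_ij equals the minimum over all length-2 walks i = v_0 → v_1 → … → v_2 = j of Σ_t A[v_t][v_{t+1}]. For example, for (i, j) = (0, 1) we minimise over 2 possible intermediate vertex sequences; the minimum is 3, attained along the walk 0 → 1 → 1.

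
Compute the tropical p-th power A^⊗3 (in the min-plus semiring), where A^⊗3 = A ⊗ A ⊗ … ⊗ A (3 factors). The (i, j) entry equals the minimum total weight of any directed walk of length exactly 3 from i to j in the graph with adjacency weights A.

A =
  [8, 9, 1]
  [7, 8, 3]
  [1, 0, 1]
A^⊗3 =
  [3, 2, 3]
  [5, 4, 5]
  [3, 2, 3]

Each entry (A^⊗3)_ij equals the minimum over all length-3 walks i = v_0 → v_1 → … → v_3 = j of Σ_t A[v_t][v_{t+1}]. For example, for (i, j) = (0, 2) we minimise over 9 possible intermediate vertex sequences; the minimum is 3, attained along the walk 0 → 2 → 0 → 2.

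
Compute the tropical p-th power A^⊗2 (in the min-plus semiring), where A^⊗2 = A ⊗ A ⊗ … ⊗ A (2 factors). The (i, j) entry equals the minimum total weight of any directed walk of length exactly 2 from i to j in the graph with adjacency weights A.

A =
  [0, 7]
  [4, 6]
A^⊗2 =
  [0, 7]
  [4, 11]

Each entry (A^⊗2)_ij equals the minimum over all length-2 walks i = v_0 → v_1 → … → v_2 = j of Σ_t A[v_t][v_{t+1}]. For example, for (i, j) = (0, 1) we minimise over 2 possible intermediate vertex sequences; the minimum is 7, attained along the walk 0 → 0 → 1.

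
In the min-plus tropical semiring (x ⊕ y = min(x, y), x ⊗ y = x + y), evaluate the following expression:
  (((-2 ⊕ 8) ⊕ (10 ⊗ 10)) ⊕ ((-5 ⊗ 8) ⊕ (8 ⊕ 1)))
(((-2 ⊕ 8) ⊕ (10 ⊗ 10)) ⊕ ((-5 ⊗ 8) ⊕ (8 ⊕ 1))) = -2

Expand innermost to outermost. Recall ⊕ takes the minimum of its arguments and ⊗ takes their sum. Working out the expression (((-2 ⊕ 8) ⊕ (10 ⊗ 10)) ⊕ ((-5 ⊗ 8) ⊕ (8 ⊕ 1))) gives -2.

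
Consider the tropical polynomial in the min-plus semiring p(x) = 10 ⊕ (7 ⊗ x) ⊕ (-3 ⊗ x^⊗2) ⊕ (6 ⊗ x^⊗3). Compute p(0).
p(0) = -3

A tropical monomial a ⊗ x^⊗i evaluates to a + i · x. Evaluating each term at x = 0:
  Term 0 contributes 10 + 0 · 0 = 10
  Term 1 contributes 7 + 1 · 0 = 7
  Term 2 contributes -3 + 2 · 0 = -3
  Term 3 contributes 6 + 3 · 0 = 6
p(0) = ⊕ of these = min[10, 7, -3, 6] = -3.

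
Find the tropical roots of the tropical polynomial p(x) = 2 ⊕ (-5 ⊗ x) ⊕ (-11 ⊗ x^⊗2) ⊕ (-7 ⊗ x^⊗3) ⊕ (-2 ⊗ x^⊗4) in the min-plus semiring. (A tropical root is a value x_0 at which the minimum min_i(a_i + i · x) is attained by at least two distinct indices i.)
Roots: {-5, -4, 6, 7}

Each tropical root is a break point of the lower envelope of the lines y = a_i + i · x (there are 5 lines, with slopes 0, 1, ..., 4). Only the lines that attain the minimum somewhere contribute to roots; other lines are dominated. Here the surviving (envelope) indices are i = 4, i = 3, i = 2, i = 1, i = 0.
Intersections between consecutive envelope lines give the roots: for adjacent envelope indices i < j the intersection is x = (a_i − a_j) / (j − i). Reading off the sorted break points: {-5, -4, 6, 7}.
Verification: at each break x_0, at least two indices attain the minimum of min_i(a_i + i · x_0).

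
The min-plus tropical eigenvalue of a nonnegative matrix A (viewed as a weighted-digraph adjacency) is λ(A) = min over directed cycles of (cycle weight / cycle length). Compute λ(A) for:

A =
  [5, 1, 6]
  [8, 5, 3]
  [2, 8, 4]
λ(A) = 2

Enumerate directed cycles and compute their means (weight / length). Sample:
  cycle 0 → 0: weight = 5, length = 1, mean = 5/1 ≈ 5.000
  cycle 1 → 1: weight = 5, length = 1, mean = 5/1 ≈ 5.000
  cycle 2 → 2: weight = 4, length = 1, mean = 4/1 ≈ 4.000
  cycle 0 → 1 → 0: weight = 9, length = 2, mean = 9/2 ≈ 4.500
  cycle 0 → 2 → 0: weight = 8, length = 2, mean = 8/2 ≈ 4.000
  cycle 1 → 0 → 1: weight = 9, length = 2, mean = 9/2 ≈ 4.500
Minimum mean = 2.000, attained e.g. along the cycle 0 → 1 → 2 → 0 with weight 6 and length 3. So λ(A) = 6/3 = 2.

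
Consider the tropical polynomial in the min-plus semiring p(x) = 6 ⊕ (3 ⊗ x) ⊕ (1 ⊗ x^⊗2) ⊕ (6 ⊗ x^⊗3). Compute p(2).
p(2) = 5

A tropical monomial a ⊗ x^⊗i evaluates to a + i · x. Evaluating each term at x = 2:
  Term 0 contributes 6 + 0 · 2 = 6
  Term 1 contributes 3 + 1 · 2 = 5
  Term 2 contributes 1 + 2 · 2 = 5
  Term 3 contributes 6 + 3 · 2 = 12
p(2) = ⊕ of these = min[6, 5, 5, 12] = 5.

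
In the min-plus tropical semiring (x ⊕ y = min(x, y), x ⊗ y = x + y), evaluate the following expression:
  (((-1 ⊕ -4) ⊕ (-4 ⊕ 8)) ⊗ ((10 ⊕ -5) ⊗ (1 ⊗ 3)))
(((-1 ⊕ -4) ⊕ (-4 ⊕ 8)) ⊗ ((10 ⊕ -5) ⊗ (1 ⊗ 3))) = -5

Expand innermost to outermost. Recall ⊕ takes the minimum of its arguments and ⊗ takes their sum. Working out the expression (((-1 ⊕ -4) ⊕ (-4 ⊕ 8)) ⊗ ((10 ⊕ -5) ⊗ (1 ⊗ 3))) gives -5.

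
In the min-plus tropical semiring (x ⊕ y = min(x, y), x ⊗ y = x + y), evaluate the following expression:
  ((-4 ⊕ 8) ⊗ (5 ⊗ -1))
((-4 ⊕ 8) ⊗ (5 ⊗ -1)) = 0

Expand innermost to outermost. Recall ⊕ takes the minimum of its arguments and ⊗ takes their sum. Working out the expression ((-4 ⊕ 8) ⊗ (5 ⊗ -1)) gives 0.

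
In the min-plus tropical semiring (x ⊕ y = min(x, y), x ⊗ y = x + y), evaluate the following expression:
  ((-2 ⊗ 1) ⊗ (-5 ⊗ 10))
((-2 ⊗ 1) ⊗ (-5 ⊗ 10)) = 4

Expand innermost to outermost. Recall ⊕ takes the minimum of its arguments and ⊗ takes their sum. Working out the expression ((-2 ⊗ 1) ⊗ (-5 ⊗ 10)) gives 4.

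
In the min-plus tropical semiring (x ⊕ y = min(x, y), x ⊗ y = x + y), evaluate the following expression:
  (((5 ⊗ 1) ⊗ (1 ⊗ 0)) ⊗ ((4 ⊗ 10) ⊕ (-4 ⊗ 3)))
(((5 ⊗ 1) ⊗ (1 ⊗ 0)) ⊗ ((4 ⊗ 10) ⊕ (-4 ⊗ 3))) = 6

Expand innermost to outermost. Recall ⊕ takes the minimum of its arguments and ⊗ takes their sum. Working out the expression (((5 ⊗ 1) ⊗ (1 ⊗ 0)) ⊗ ((4 ⊗ 10) ⊕ (-4 ⊗ 3))) gives 6.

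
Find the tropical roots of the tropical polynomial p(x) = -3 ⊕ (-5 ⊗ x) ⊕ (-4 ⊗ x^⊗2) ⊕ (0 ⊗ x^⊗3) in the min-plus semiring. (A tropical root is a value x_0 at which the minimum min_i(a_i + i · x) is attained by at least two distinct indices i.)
Roots: {-4, -1, 2}

Each tropical root is a break point of the lower envelope of the lines y = a_i + i · x (there are 4 lines, with slopes 0, 1, ..., 3). Only the lines that attain the minimum somewhere contribute to roots; other lines are dominated. Here the surviving (envelope) indices are i = 3, i = 2, i = 1, i = 0.
Intersections between consecutive envelope lines give the roots: for adjacent envelope indices i < j the intersection is x = (a_i − a_j) / (j − i). Reading off the sorted break points: {-4, -1, 2}.
Verification: at each break x_0, at least two indices attain the minimum of min_i(a_i + i · x_0).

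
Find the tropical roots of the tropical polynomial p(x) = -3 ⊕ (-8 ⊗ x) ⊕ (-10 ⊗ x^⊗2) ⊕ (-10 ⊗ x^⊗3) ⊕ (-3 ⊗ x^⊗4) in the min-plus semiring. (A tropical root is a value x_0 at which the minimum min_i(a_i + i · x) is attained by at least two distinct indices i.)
Roots: {-7, 0, 2, 5}

Each tropical root is a break point of the lower envelope of the lines y = a_i + i · x (there are 5 lines, with slopes 0, 1, ..., 4). Only the lines that attain the minimum somewhere contribute to roots; other lines are dominated. Here the surviving (envelope) indices are i = 4, i = 3, i = 2, i = 1, i = 0.
Intersections between consecutive envelope lines give the roots: for adjacent envelope indices i < j the intersection is x = (a_i − a_j) / (j − i). Reading off the sorted break points: {-7, 0, 2, 5}.
Verification: at each break x_0, at least two indices attain the minimum of min_i(a_i + i · x_0).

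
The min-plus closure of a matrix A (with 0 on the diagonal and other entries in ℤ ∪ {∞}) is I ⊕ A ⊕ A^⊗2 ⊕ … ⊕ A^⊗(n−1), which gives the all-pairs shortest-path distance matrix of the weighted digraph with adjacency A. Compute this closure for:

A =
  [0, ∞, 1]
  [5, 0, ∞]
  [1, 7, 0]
Closure =
  [0, 8, 1]
  [5, 0, 6]
  [1, 7, 0]

This is the Floyd-Warshall all-pairs shortest-path computation. For each intermediate vertex k = 0, 1, …, 2, update dist[i][j] ← min(dist[i][j], dist[i][k] + dist[k][j]). The final matrix gives, for each (i, j), the minimum total weight of any directed path from i to j (possibly empty when i = j).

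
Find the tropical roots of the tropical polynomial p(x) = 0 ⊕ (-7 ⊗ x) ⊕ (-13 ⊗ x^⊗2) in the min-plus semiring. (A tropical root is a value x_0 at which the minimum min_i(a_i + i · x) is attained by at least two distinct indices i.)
Roots: {6, 7}

Each tropical root is a break point of the lower envelope of the lines y = a_i + i · x (there are 3 lines, with slopes 0, 1, ..., 2). Only the lines that attain the minimum somewhere contribute to roots; other lines are dominated. Here the surviving (envelope) indices are i = 2, i = 1, i = 0.
Intersections between consecutive envelope lines give the roots: for adjacent envelope indices i < j the intersection is x = (a_i − a_j) / (j − i). Reading off the sorted break points: {6, 7}.
Verification: at each break x_0, at least two indices attain the minimum of min_i(a_i + i · x_0).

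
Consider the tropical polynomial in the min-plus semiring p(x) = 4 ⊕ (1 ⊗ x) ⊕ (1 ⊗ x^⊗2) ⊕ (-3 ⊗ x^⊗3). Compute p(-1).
p(-1) = -6

A tropical monomial a ⊗ x^⊗i evaluates to a + i · x. Evaluating each term at x = -1:
  Term 0 contributes 4 + 0 · -1 = 4
  Term 1 contributes 1 + 1 · -1 = 0
  Term 2 contributes 1 + 2 · -1 = -1
  Term 3 contributes -3 + 3 · -1 = -6
p(-1) = ⊕ of these = min[4, 0, -1, -6] = -6.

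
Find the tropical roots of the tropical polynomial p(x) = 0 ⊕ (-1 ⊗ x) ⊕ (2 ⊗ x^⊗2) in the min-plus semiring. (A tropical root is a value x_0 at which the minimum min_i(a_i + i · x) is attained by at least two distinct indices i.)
Roots: {-3, 1}

Each tropical root is a break point of the lower envelope of the lines y = a_i + i · x (there are 3 lines, with slopes 0, 1, ..., 2). Only the lines that attain the minimum somewhere contribute to roots; other lines are dominated. Here the surviving (envelope) indices are i = 2, i = 1, i = 0.
Intersections between consecutive envelope lines give the roots: for adjacent envelope indices i < j the intersection is x = (a_i − a_j) / (j − i). Reading off the sorted break points: {-3, 1}.
Verification: at each break x_0, at least two indices attain the minimum of min_i(a_i + i · x_0).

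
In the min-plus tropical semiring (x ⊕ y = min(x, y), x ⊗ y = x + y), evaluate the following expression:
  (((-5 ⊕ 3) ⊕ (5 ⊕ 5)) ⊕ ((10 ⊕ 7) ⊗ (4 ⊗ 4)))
(((-5 ⊕ 3) ⊕ (5 ⊕ 5)) ⊕ ((10 ⊕ 7) ⊗ (4 ⊗ 4))) = -5

Expand innermost to outermost. Recall ⊕ takes the minimum of its arguments and ⊗ takes their sum. Working out the expression (((-5 ⊕ 3) ⊕ (5 ⊕ 5)) ⊕ ((10 ⊕ 7) ⊗ (4 ⊗ 4))) gives -5.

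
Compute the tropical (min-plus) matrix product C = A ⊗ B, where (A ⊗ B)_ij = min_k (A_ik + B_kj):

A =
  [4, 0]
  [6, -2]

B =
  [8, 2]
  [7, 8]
A ⊗ B =
  [7, 6]
  [5, 6]

Apply the min-plus product entry-by-entry:
  C[0][0] = min over k of (A[0][0] + B[0][0] = 4 + 8 = 12, A[0][1] + B[1][0] = 0 + 7 = 7) = 7 (attained at k = 1)
  C[0][1] = min over k of (A[0][0] + B[0][1] = 4 + 2 = 6, A[0][1] + B[1][1] = 0 + 8 = 8) = 6 (attained at k = 0)
  C[1][0] = min over k of (A[1][0] + B[0][0] = 6 + 8 = 14, A[1][1] + B[1][0] = -2 + 7 = 5) = 5 (attained at k = 1)
  C[1][1] = min over k of (A[1][0] + B[0][1] = 6 + 2 = 8, A[1][1] + B[1][1] = -2 + 8 = 6) = 6 (attained at k = 1)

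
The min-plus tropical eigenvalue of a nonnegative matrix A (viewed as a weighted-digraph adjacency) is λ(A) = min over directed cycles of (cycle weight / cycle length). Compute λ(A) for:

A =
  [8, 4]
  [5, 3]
λ(A) = 3

Enumerate directed cycles and compute their means (weight / length). Sample:
  cycle 0 → 0: weight = 8, length = 1, mean = 8/1 ≈ 8.000
  cycle 1 → 1: weight = 3, length = 1, mean = 3/1 ≈ 3.000
  cycle 0 → 1 → 0: weight = 9, length = 2, mean = 9/2 ≈ 4.500
  cycle 1 → 0 → 1: weight = 9, length = 2, mean = 9/2 ≈ 4.500
Minimum mean = 3.000, attained e.g. along the cycle 1 → 1 with weight 3 and length 1. So λ(A) = 3/1 = 3.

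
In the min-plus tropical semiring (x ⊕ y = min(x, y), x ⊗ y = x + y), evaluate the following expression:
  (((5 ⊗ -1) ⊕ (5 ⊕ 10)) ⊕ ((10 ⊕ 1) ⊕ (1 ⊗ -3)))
(((5 ⊗ -1) ⊕ (5 ⊕ 10)) ⊕ ((10 ⊕ 1) ⊕ (1 ⊗ -3))) = -2

Expand innermost to outermost. Recall ⊕ takes the minimum of its arguments and ⊗ takes their sum. Working out the expression (((5 ⊗ -1) ⊕ (5 ⊕ 10)) ⊕ ((10 ⊕ 1) ⊕ (1 ⊗ -3))) gives -2.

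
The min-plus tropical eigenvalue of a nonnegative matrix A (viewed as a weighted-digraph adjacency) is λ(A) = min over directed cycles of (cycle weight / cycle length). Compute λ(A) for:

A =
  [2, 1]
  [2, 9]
λ(A) = 3/2

Enumerate directed cycles and compute their means (weight / length). Sample:
  cycle 0 → 0: weight = 2, length = 1, mean = 2/1 ≈ 2.000
  cycle 1 → 1: weight = 9, length = 1, mean = 9/1 ≈ 9.000
  cycle 0 → 1 → 0: weight = 3, length = 2, mean = 3/2 ≈ 1.500
  cycle 1 → 0 → 1: weight = 3, length = 2, mean = 3/2 ≈ 1.500
Minimum mean = 1.500, attained e.g. along the cycle 0 → 1 → 0 with weight 3 and length 2. So λ(A) = 3/2 = 3/2.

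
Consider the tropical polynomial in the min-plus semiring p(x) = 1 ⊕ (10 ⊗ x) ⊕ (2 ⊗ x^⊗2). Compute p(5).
p(5) = 1

A tropical monomial a ⊗ x^⊗i evaluates to a + i · x. Evaluating each term at x = 5:
  Term 0 contributes 1 + 0 · 5 = 1
  Term 1 contributes 10 + 1 · 5 = 15
  Term 2 contributes 2 + 2 · 5 = 12
p(5) = ⊕ of these = min[1, 15, 12] = 1.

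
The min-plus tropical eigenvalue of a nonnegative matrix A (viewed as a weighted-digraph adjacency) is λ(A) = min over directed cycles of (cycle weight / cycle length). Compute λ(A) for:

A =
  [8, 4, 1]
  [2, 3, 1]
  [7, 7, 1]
λ(A) = 1

Enumerate directed cycles and compute their means (weight / length). Sample:
  cycle 0 → 0: weight = 8, length = 1, mean = 8/1 ≈ 8.000
  cycle 1 → 1: weight = 3, length = 1, mean = 3/1 ≈ 3.000
  cycle 2 → 2: weight = 1, length = 1, mean = 1/1 ≈ 1.000
  cycle 0 → 1 → 0: weight = 6, length = 2, mean = 6/2 ≈ 3.000
  cycle 0 → 2 → 0: weight = 8, length = 2, mean = 8/2 ≈ 4.000
  cycle 1 → 0 → 1: weight = 6, length = 2, mean = 6/2 ≈ 3.000
Minimum mean = 1.000, attained e.g. along the cycle 2 → 2 with weight 1 and length 1. So λ(A) = 1/1 = 1.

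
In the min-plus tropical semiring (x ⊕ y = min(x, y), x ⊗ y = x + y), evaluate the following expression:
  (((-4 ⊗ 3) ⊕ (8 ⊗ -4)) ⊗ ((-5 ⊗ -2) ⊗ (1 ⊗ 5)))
(((-4 ⊗ 3) ⊕ (8 ⊗ -4)) ⊗ ((-5 ⊗ -2) ⊗ (1 ⊗ 5))) = -2

Expand innermost to outermost. Recall ⊕ takes the minimum of its arguments and ⊗ takes their sum. Working out the expression (((-4 ⊗ 3) ⊕ (8 ⊗ -4)) ⊗ ((-5 ⊗ -2) ⊗ (1 ⊗ 5))) gives -2.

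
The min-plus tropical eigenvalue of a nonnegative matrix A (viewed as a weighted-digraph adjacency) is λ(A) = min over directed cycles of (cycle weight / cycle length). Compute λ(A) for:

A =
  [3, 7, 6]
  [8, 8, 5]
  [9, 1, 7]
λ(A) = 3

Enumerate directed cycles and compute their means (weight / length). Sample:
  cycle 0 → 0: weight = 3, length = 1, mean = 3/1 ≈ 3.000
  cycle 1 → 1: weight = 8, length = 1, mean = 8/1 ≈ 8.000
  cycle 2 → 2: weight = 7, length = 1, mean = 7/1 ≈ 7.000
  cycle 0 → 1 → 0: weight = 15, length = 2, mean = 15/2 ≈ 7.500
  cycle 0 → 2 → 0: weight = 15, length = 2, mean = 15/2 ≈ 7.500
  cycle 1 → 0 → 1: weight = 15, length = 2, mean = 15/2 ≈ 7.500
Minimum mean = 3.000, attained e.g. along the cycle 0 → 0 with weight 3 and length 1. So λ(A) = 3/1 = 3.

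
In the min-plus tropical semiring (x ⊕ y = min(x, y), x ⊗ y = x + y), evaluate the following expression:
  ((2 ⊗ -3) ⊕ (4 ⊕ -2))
((2 ⊗ -3) ⊕ (4 ⊕ -2)) = -2

Expand innermost to outermost. Recall ⊕ takes the minimum of its arguments and ⊗ takes their sum. Working out the expression ((2 ⊗ -3) ⊕ (4 ⊕ -2)) gives -2.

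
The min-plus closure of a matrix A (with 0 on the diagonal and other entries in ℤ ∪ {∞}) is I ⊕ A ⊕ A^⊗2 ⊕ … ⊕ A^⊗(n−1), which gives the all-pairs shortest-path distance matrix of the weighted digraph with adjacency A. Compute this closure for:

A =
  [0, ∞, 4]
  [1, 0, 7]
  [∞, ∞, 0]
Closure =
  [0, ∞, 4]
  [1, 0, 5]
  [∞, ∞, 0]

This is the Floyd-Warshall all-pairs shortest-path computation. For each intermediate vertex k = 0, 1, …, 2, update dist[i][j] ← min(dist[i][j], dist[i][k] + dist[k][j]). The final matrix gives, for each (i, j), the minimum total weight of any directed path from i to j (possibly empty when i = j).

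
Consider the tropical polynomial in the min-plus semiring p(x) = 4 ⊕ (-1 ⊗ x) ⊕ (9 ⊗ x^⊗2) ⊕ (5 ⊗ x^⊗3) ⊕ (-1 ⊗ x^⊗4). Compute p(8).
p(8) = 4

A tropical monomial a ⊗ x^⊗i evaluates to a + i · x. Evaluating each term at x = 8:
  Term 0 contributes 4 + 0 · 8 = 4
  Term 1 contributes -1 + 1 · 8 = 7
  Term 2 contributes 9 + 2 · 8 = 25
  Term 3 contributes 5 + 3 · 8 = 29
  Term 4 contributes -1 + 4 · 8 = 31
p(8) = ⊕ of these = min[4, 7, 25, 29, 31] = 4.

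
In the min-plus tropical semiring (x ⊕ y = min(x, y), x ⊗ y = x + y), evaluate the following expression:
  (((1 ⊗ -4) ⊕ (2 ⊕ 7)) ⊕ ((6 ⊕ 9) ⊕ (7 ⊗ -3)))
(((1 ⊗ -4) ⊕ (2 ⊕ 7)) ⊕ ((6 ⊕ 9) ⊕ (7 ⊗ -3))) = -3

Expand innermost to outermost. Recall ⊕ takes the minimum of its arguments and ⊗ takes their sum. Working out the expression (((1 ⊗ -4) ⊕ (2 ⊕ 7)) ⊕ ((6 ⊕ 9) ⊕ (7 ⊗ -3))) gives -3.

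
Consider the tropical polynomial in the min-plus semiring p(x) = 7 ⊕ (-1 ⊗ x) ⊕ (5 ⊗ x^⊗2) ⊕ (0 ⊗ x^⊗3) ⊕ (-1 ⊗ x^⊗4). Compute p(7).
p(7) = 6

A tropical monomial a ⊗ x^⊗i evaluates to a + i · x. Evaluating each term at x = 7:
  Term 0 contributes 7 + 0 · 7 = 7
  Term 1 contributes -1 + 1 · 7 = 6
  Term 2 contributes 5 + 2 · 7 = 19
  Term 3 contributes 0 + 3 · 7 = 21
  Term 4 contributes -1 + 4 · 7 = 27
p(7) = ⊕ of these = min[7, 6, 19, 21, 27] = 6.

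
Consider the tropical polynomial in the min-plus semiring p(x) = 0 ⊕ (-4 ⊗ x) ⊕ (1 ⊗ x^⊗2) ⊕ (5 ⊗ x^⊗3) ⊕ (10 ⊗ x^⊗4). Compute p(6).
p(6) = 0

A tropical monomial a ⊗ x^⊗i evaluates to a + i · x. Evaluating each term at x = 6:
  Term 0 contributes 0 + 0 · 6 = 0
  Term 1 contributes -4 + 1 · 6 = 2
  Term 2 contributes 1 + 2 · 6 = 13
  Term 3 contributes 5 + 3 · 6 = 23
  Term 4 contributes 10 + 4 · 6 = 34
p(6) = ⊕ of these = min[0, 2, 13, 23, 34] = 0.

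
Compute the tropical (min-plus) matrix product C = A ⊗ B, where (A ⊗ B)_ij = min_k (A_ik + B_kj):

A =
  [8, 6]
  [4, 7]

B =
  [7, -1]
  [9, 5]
A ⊗ B =
  [15, 7]
  [11, 3]

Apply the min-plus product entry-by-entry:
  C[0][0] = min over k of (A[0][0] + B[0][0] = 8 + 7 = 15, A[0][1] + B[1][0] = 6 + 9 = 15) = 15 (attained at k = 0)
  C[0][1] = min over k of (A[0][0] + B[0][1] = 8 + -1 = 7, A[0][1] + B[1][1] = 6 + 5 = 11) = 7 (attained at k = 0)
  C[1][0] = min over k of (A[1][0] + B[0][0] = 4 + 7 = 11, A[1][1] + B[1][0] = 7 + 9 = 16) = 11 (attained at k = 0)
  C[1][1] = min over k of (A[1][0] + B[0][1] = 4 + -1 = 3, A[1][1] + B[1][1] = 7 + 5 = 12) = 3 (attained at k = 0)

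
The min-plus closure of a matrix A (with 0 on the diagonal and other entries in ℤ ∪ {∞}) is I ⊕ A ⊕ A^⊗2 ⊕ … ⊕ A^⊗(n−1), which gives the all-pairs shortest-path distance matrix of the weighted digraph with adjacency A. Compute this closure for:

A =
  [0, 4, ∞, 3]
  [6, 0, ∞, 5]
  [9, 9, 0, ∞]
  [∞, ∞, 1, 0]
Closure =
  [0, 4, 4, 3]
  [6, 0, 6, 5]
  [9, 9, 0, 12]
  [10, 10, 1, 0]

This is the Floyd-Warshall all-pairs shortest-path computation. For each intermediate vertex k = 0, 1, …, 3, update dist[i][j] ← min(dist[i][j], dist[i][k] + dist[k][j]). The final matrix gives, for each (i, j), the minimum total weight of any directed path from i to j (possibly empty when i = j).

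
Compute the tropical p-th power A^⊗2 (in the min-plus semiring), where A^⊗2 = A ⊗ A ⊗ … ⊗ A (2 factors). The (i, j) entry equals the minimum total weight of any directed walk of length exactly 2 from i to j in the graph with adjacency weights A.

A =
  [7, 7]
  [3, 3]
A^⊗2 =
  [10, 10]
  [6, 6]

Each entry (A^⊗2)_ij equals the minimum over all length-2 walks i = v_0 → v_1 → … → v_2 = j of Σ_t A[v_t][v_{t+1}]. For example, for (i, j) = (0, 1) we minimise over 2 possible intermediate vertex sequences; the minimum is 10, attained along the walk 0 → 1 → 1.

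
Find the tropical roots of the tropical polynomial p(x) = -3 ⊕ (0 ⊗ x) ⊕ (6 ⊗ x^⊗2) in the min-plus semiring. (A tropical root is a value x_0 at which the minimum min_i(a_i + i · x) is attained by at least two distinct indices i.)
Roots: {-6, -3}

Each tropical root is a break point of the lower envelope of the lines y = a_i + i · x (there are 3 lines, with slopes 0, 1, ..., 2). Only the lines that attain the minimum somewhere contribute to roots; other lines are dominated. Here the surviving (envelope) indices are i = 2, i = 1, i = 0.
Intersections between consecutive envelope lines give the roots: for adjacent envelope indices i < j the intersection is x = (a_i − a_j) / (j − i). Reading off the sorted break points: {-6, -3}.
Verification: at each break x_0, at least two indices attain the minimum of min_i(a_i + i · x_0).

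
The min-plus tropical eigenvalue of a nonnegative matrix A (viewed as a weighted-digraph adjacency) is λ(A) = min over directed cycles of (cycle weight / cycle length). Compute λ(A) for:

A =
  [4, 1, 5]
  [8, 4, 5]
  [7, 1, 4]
λ(A) = 3

Enumerate directed cycles and compute their means (weight / length). Sample:
  cycle 0 → 0: weight = 4, length = 1, mean = 4/1 ≈ 4.000
  cycle 1 → 1: weight = 4, length = 1, mean = 4/1 ≈ 4.000
  cycle 2 → 2: weight = 4, length = 1, mean = 4/1 ≈ 4.000
  cycle 0 → 1 → 0: weight = 9, length = 2, mean = 9/2 ≈ 4.500
  cycle 0 → 2 → 0: weight = 12, length = 2, mean = 12/2 ≈ 6.000
  cycle 1 → 0 → 1: weight = 9, length = 2, mean = 9/2 ≈ 4.500
Minimum mean = 3.000, attained e.g. along the cycle 1 → 2 → 1 with weight 6 and length 2. So λ(A) = 6/2 = 3.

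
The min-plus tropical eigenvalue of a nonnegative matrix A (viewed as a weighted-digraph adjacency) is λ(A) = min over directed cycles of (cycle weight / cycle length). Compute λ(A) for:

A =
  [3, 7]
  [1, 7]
λ(A) = 3

Enumerate directed cycles and compute their means (weight / length). Sample:
  cycle 0 → 0: weight = 3, length = 1, mean = 3/1 ≈ 3.000
  cycle 1 → 1: weight = 7, length = 1, mean = 7/1 ≈ 7.000
  cycle 0 → 1 → 0: weight = 8, length = 2, mean = 8/2 ≈ 4.000
  cycle 1 → 0 → 1: weight = 8, length = 2, mean = 8/2 ≈ 4.000
Minimum mean = 3.000, attained e.g. along the cycle 0 → 0 with weight 3 and length 1. So λ(A) = 3/1 = 3.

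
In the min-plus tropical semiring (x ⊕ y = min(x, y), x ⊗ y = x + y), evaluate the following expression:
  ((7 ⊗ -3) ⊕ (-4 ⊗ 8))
((7 ⊗ -3) ⊕ (-4 ⊗ 8)) = 4

Expand innermost to outermost. Recall ⊕ takes the minimum of its arguments and ⊗ takes their sum. Working out the expression ((7 ⊗ -3) ⊕ (-4 ⊗ 8)) gives 4.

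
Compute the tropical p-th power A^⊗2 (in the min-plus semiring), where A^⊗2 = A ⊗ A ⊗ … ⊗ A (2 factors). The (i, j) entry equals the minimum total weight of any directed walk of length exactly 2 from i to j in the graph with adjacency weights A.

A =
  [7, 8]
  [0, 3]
A^⊗2 =
  [8, 11]
  [3, 6]

Each entry (A^⊗2)_ij equals the minimum over all length-2 walks i = v_0 → v_1 → … → v_2 = j of Σ_t A[v_t][v_{t+1}]. For example, for (i, j) = (0, 1) we minimise over 2 possible intermediate vertex sequences; the minimum is 11, attained along the walk 0 → 1 → 1.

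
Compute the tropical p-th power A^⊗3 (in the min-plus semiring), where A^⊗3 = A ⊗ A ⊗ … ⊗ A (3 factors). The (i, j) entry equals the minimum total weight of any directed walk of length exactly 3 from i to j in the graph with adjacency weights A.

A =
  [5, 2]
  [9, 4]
A^⊗3 =
  [15, 10]
  [17, 12]

Each entry (A^⊗3)_ij equals the minimum over all length-3 walks i = v_0 → v_1 → … → v_3 = j of Σ_t A[v_t][v_{t+1}]. For example, for (i, j) = (0, 1) we minimise over 4 possible intermediate vertex sequences; the minimum is 10, attained along the walk 0 → 1 → 1 → 1.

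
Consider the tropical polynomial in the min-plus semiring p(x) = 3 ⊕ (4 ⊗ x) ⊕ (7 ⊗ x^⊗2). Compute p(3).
p(3) = 3

A tropical monomial a ⊗ x^⊗i evaluates to a + i · x. Evaluating each term at x = 3:
  Term 0 contributes 3 + 0 · 3 = 3
  Term 1 contributes 4 + 1 · 3 = 7
  Term 2 contributes 7 + 2 · 3 = 13
p(3) = ⊕ of these = min[3, 7, 13] = 3.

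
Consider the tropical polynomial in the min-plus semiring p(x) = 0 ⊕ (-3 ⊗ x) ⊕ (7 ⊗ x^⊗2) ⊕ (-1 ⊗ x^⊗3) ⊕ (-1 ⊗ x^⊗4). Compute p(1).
p(1) = -2

A tropical monomial a ⊗ x^⊗i evaluates to a + i · x. Evaluating each term at x = 1:
  Term 0 contributes 0 + 0 · 1 = 0
  Term 1 contributes -3 + 1 · 1 = -2
  Term 2 contributes 7 + 2 · 1 = 9
  Term 3 contributes -1 + 3 · 1 = 2
  Term 4 contributes -1 + 4 · 1 = 3
p(1) = ⊕ of these = min[0, -2, 9, 2, 3] = -2.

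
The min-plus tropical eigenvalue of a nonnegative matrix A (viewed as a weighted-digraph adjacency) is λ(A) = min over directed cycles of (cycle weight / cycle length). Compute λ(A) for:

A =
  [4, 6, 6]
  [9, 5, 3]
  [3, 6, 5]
λ(A) = 4

Enumerate directed cycles and compute their means (weight / length). Sample:
  cycle 0 → 0: weight = 4, length = 1, mean = 4/1 ≈ 4.000
  cycle 1 → 1: weight = 5, length = 1, mean = 5/1 ≈ 5.000
  cycle 2 → 2: weight = 5, length = 1, mean = 5/1 ≈ 5.000
  cycle 0 → 1 → 0: weight = 15, length = 2, mean = 15/2 ≈ 7.500
  cycle 0 → 2 → 0: weight = 9, length = 2, mean = 9/2 ≈ 4.500
  cycle 1 → 0 → 1: weight = 15, length = 2, mean = 15/2 ≈ 7.500
Minimum mean = 4.000, attained e.g. along the cycle 0 → 0 with weight 4 and length 1. So λ(A) = 4/1 = 4.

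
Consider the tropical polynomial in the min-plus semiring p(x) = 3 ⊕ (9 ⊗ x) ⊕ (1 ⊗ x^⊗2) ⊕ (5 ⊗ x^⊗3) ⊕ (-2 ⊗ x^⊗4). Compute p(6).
p(6) = 3

A tropical monomial a ⊗ x^⊗i evaluates to a + i · x. Evaluating each term at x = 6:
  Term 0 contributes 3 + 0 · 6 = 3
  Term 1 contributes 9 + 1 · 6 = 15
  Term 2 contributes 1 + 2 · 6 = 13
  Term 3 contributes 5 + 3 · 6 = 23
  Term 4 contributes -2 + 4 · 6 = 22
p(6) = ⊕ of these = min[3, 15, 13, 23, 22] = 3.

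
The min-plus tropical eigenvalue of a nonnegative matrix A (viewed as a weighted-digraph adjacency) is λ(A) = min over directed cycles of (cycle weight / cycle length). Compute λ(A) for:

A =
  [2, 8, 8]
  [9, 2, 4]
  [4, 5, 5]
λ(A) = 2

Enumerate directed cycles and compute their means (weight / length). Sample:
  cycle 0 → 0: weight = 2, length = 1, mean = 2/1 ≈ 2.000
  cycle 1 → 1: weight = 2, length = 1, mean = 2/1 ≈ 2.000
  cycle 2 → 2: weight = 5, length = 1, mean = 5/1 ≈ 5.000
  cycle 0 → 1 → 0: weight = 17, length = 2, mean = 17/2 ≈ 8.500
  cycle 0 → 2 → 0: weight = 12, length = 2, mean = 12/2 ≈ 6.000
  cycle 1 → 0 → 1: weight = 17, length = 2, mean = 17/2 ≈ 8.500
Minimum mean = 2.000, attained e.g. along the cycle 0 → 0 with weight 2 and length 1. So λ(A) = 2/1 = 2.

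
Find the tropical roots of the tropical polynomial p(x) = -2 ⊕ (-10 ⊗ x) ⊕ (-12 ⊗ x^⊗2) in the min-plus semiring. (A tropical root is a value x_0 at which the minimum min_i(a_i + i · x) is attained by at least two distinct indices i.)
Roots: {2, 8}

Each tropical root is a break point of the lower envelope of the lines y = a_i + i · x (there are 3 lines, with slopes 0, 1, ..., 2). Only the lines that attain the minimum somewhere contribute to roots; other lines are dominated. Here the surviving (envelope) indices are i = 2, i = 1, i = 0.
Intersections between consecutive envelope lines give the roots: for adjacent envelope indices i < j the intersection is x = (a_i − a_j) / (j − i). Reading off the sorted break points: {2, 8}.
Verification: at each break x_0, at least two indices attain the minimum of min_i(a_i + i · x_0).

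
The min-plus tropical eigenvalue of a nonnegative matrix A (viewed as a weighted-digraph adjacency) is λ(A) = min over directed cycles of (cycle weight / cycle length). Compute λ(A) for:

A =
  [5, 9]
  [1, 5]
λ(A) = 5

Enumerate directed cycles and compute their means (weight / length). Sample:
  cycle 0 → 0: weight = 5, length = 1, mean = 5/1 ≈ 5.000
  cycle 1 → 1: weight = 5, length = 1, mean = 5/1 ≈ 5.000
  cycle 0 → 1 → 0: weight = 10, length = 2, mean = 10/2 ≈ 5.000
  cycle 1 → 0 → 1: weight = 10, length = 2, mean = 10/2 ≈ 5.000
Minimum mean = 5.000, attained e.g. along the cycle 0 → 0 with weight 5 and length 1. So λ(A) = 5/1 = 5.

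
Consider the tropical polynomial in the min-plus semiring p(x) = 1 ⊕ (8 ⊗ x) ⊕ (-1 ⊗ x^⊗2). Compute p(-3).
p(-3) = -7

A tropical monomial a ⊗ x^⊗i evaluates to a + i · x. Evaluating each term at x = -3:
  Term 0 contributes 1 + 0 · -3 = 1
  Term 1 contributes 8 + 1 · -3 = 5
  Term 2 contributes -1 + 2 · -3 = -7
p(-3) = ⊕ of these = min[1, 5, -7] = -7.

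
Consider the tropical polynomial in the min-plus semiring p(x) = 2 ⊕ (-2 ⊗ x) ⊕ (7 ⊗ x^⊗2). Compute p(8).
p(8) = 2

A tropical monomial a ⊗ x^⊗i evaluates to a + i · x. Evaluating each term at x = 8:
  Term 0 contributes 2 + 0 · 8 = 2
  Term 1 contributes -2 + 1 · 8 = 6
  Term 2 contributes 7 + 2 · 8 = 23
p(8) = ⊕ of these = min[2, 6, 23] = 2.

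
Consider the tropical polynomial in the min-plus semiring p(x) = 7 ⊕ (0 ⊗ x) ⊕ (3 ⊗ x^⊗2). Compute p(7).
p(7) = 7

A tropical monomial a ⊗ x^⊗i evaluates to a + i · x. Evaluating each term at x = 7:
  Term 0 contributes 7 + 0 · 7 = 7
  Term 1 contributes 0 + 1 · 7 = 7
  Term 2 contributes 3 + 2 · 7 = 17
p(7) = ⊕ of these = min[7, 7, 17] = 7.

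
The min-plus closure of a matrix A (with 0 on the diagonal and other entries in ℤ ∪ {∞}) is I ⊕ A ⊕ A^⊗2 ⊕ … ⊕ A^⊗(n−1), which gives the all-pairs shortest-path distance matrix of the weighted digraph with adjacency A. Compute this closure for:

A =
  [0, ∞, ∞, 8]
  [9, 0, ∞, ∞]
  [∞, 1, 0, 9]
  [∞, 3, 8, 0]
Closure =
  [0, 11, 16, 8]
  [9, 0, 25, 17]
  [10, 1, 0, 9]
  [12, 3, 8, 0]

This is the Floyd-Warshall all-pairs shortest-path computation. For each intermediate vertex k = 0, 1, …, 3, update dist[i][j] ← min(dist[i][j], dist[i][k] + dist[k][j]). The final matrix gives, for each (i, j), the minimum total weight of any directed path from i to j (possibly empty when i = j).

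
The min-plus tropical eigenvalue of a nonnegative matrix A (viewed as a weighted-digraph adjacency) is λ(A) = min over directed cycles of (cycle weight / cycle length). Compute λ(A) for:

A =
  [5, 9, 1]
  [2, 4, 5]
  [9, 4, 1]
λ(A) = 1

Enumerate directed cycles and compute their means (weight / length). Sample:
  cycle 0 → 0: weight = 5, length = 1, mean = 5/1 ≈ 5.000
  cycle 1 → 1: weight = 4, length = 1, mean = 4/1 ≈ 4.000
  cycle 2 → 2: weight = 1, length = 1, mean = 1/1 ≈ 1.000
  cycle 0 → 1 → 0: weight = 11, length = 2, mean = 11/2 ≈ 5.500
  cycle 0 → 2 → 0: weight = 10, length = 2, mean = 10/2 ≈ 5.000
  cycle 1 → 0 → 1: weight = 11, length = 2, mean = 11/2 ≈ 5.500
Minimum mean = 1.000, attained e.g. along the cycle 2 → 2 with weight 1 and length 1. So λ(A) = 1/1 = 1.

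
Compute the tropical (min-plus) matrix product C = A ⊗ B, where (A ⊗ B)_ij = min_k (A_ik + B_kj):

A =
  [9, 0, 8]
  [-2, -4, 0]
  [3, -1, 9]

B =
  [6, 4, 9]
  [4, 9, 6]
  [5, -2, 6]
A ⊗ B =
  [4, 6, 6]
  [0, -2, 2]
  [3, 7, 5]

Apply the min-plus product entry-by-entry:
  C[0][0] = min over k of (A[0][0] + B[0][0] = 9 + 6 = 15, A[0][1] + B[1][0] = 0 + 4 = 4, A[0][2] + B[2][0] = 8 + 5 = 13) = 4 (attained at k = 1)
  C[0][1] = min over k of (A[0][0] + B[0][1] = 9 + 4 = 13, A[0][1] + B[1][1] = 0 + 9 = 9, A[0][2] + B[2][1] = 8 + -2 = 6) = 6 (attained at k = 2)
  C[0][2] = min over k of (A[0][0] + B[0][2] = 9 + 9 = 18, A[0][1] + B[1][2] = 0 + 6 = 6, A[0][2] + B[2][2] = 8 + 6 = 14) = 6 (attained at k = 1)
  C[1][0] = min over k of (A[1][0] + B[0][0] = -2 + 6 = 4, A[1][1] + B[1][0] = -4 + 4 = 0, A[1][2] + B[2][0] = 0 + 5 = 5) = 0 (attained at k = 1)
  C[1][1] = min over k of (A[1][0] + B[0][1] = -2 + 4 = 2, A[1][1] + B[1][1] = -4 + 9 = 5, A[1][2] + B[2][1] = 0 + -2 = -2) = -2 (attained at k = 2)
  C[1][2] = min over k of (A[1][0] + B[0][2] = -2 + 9 = 7, A[1][1] + B[1][2] = -4 + 6 = 2, A[1][2] + B[2][2] = 0 + 6 = 6) = 2 (attained at k = 1)
  C[2][0] = min over k of (A[2][0] + B[0][0] = 3 + 6 = 9, A[2][1] + B[1][0] = -1 + 4 = 3, A[2][2] + B[2][0] = 9 + 5 = 14) = 3 (attained at k = 1)
  C[2][1] = min over k of (A[2][0] + B[0][1] = 3 + 4 = 7, A[2][1] + B[1][1] = -1 + 9 = 8, A[2][2] + B[2][1] = 9 + -2 = 7) = 7 (attained at k = 0)
  C[2][2] = min over k of (A[2][0] + B[0][2] = 3 + 9 = 12, A[2][1] + B[1][2] = -1 + 6 = 5, A[2][2] + B[2][2] = 9 + 6 = 15) = 5 (attained at k = 1)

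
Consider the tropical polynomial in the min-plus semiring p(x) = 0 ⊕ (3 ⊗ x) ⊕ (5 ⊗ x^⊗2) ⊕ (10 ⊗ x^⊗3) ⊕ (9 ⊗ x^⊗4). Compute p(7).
p(7) = 0

A tropical monomial a ⊗ x^⊗i evaluates to a + i · x. Evaluating each term at x = 7:
  Term 0 contributes 0 + 0 · 7 = 0
  Term 1 contributes 3 + 1 · 7 = 10
  Term 2 contributes 5 + 2 · 7 = 19
  Term 3 contributes 10 + 3 · 7 = 31
  Term 4 contributes 9 + 4 · 7 = 37
p(7) = ⊕ of these = min[0, 10, 19, 31, 37] = 0.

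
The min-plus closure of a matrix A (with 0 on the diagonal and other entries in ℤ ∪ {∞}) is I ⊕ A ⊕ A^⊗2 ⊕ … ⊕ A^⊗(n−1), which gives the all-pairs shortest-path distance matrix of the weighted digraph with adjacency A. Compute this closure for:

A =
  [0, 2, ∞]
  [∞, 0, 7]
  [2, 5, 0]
Closure =
  [0, 2, 9]
  [9, 0, 7]
  [2, 4, 0]

This is the Floyd-Warshall all-pairs shortest-path computation. For each intermediate vertex k = 0, 1, …, 2, update dist[i][j] ← min(dist[i][j], dist[i][k] + dist[k][j]). The final matrix gives, for each (i, j), the minimum total weight of any directed path from i to j (possibly empty when i = j).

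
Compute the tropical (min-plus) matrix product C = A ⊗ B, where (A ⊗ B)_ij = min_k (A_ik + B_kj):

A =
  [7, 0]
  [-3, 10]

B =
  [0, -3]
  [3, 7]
A ⊗ B =
  [3, 4]
  [-3, -6]

Apply the min-plus product entry-by-entry:
  C[0][0] = min over k of (A[0][0] + B[0][0] = 7 + 0 = 7, A[0][1] + B[1][0] = 0 + 3 = 3) = 3 (attained at k = 1)
  C[0][1] = min over k of (A[0][0] + B[0][1] = 7 + -3 = 4, A[0][1] + B[1][1] = 0 + 7 = 7) = 4 (attained at k = 0)
  C[1][0] = min over k of (A[1][0] + B[0][0] = -3 + 0 = -3, A[1][1] + B[1][0] = 10 + 3 = 13) = -3 (attained at k = 0)
  C[1][1] = min over k of (A[1][0] + B[0][1] = -3 + -3 = -6, A[1][1] + B[1][1] = 10 + 7 = 17) = -6 (attained at k = 0)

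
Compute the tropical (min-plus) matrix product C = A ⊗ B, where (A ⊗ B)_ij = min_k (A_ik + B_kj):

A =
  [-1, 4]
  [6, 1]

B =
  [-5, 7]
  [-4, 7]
A ⊗ B =
  [-6, 6]
  [-3, 8]

Apply the min-plus product entry-by-entry:
  C[0][0] = min over k of (A[0][0] + B[0][0] = -1 + -5 = -6, A[0][1] + B[1][0] = 4 + -4 = 0) = -6 (attained at k = 0)
  C[0][1] = min over k of (A[0][0] + B[0][1] = -1 + 7 = 6, A[0][1] + B[1][1] = 4 + 7 = 11) = 6 (attained at k = 0)
  C[1][0] = min over k of (A[1][0] + B[0][0] = 6 + -5 = 1, A[1][1] + B[1][0] = 1 + -4 = -3) = -3 (attained at k = 1)
  C[1][1] = min over k of (A[1][0] + B[0][1] = 6 + 7 = 13, A[1][1] + B[1][1] = 1 + 7 = 8) = 8 (attained at k = 1)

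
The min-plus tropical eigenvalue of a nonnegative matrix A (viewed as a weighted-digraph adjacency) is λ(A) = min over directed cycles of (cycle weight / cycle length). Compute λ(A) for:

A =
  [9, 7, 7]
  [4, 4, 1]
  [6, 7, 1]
λ(A) = 1

Enumerate directed cycles and compute their means (weight / length). Sample:
  cycle 0 → 0: weight = 9, length = 1, mean = 9/1 ≈ 9.000
  cycle 1 → 1: weight = 4, length = 1, mean = 4/1 ≈ 4.000
  cycle 2 → 2: weight = 1, length = 1, mean = 1/1 ≈ 1.000
  cycle 0 → 1 → 0: weight = 11, length = 2, mean = 11/2 ≈ 5.500
  cycle 0 → 2 → 0: weight = 13, length = 2, mean = 13/2 ≈ 6.500
  cycle 1 → 0 → 1: weight = 11, length = 2, mean = 11/2 ≈ 5.500
Minimum mean = 1.000, attained e.g. along the cycle 2 → 2 with weight 1 and length 1. So λ(A) = 1/1 = 1.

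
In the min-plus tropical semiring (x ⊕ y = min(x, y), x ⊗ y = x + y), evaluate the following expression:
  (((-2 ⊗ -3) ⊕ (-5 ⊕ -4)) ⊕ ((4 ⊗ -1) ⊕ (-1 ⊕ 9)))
(((-2 ⊗ -3) ⊕ (-5 ⊕ -4)) ⊕ ((4 ⊗ -1) ⊕ (-1 ⊕ 9))) = -5

Expand innermost to outermost. Recall ⊕ takes the minimum of its arguments and ⊗ takes their sum. Working out the expression (((-2 ⊗ -3) ⊕ (-5 ⊕ -4)) ⊕ ((4 ⊗ -1) ⊕ (-1 ⊕ 9))) gives -5.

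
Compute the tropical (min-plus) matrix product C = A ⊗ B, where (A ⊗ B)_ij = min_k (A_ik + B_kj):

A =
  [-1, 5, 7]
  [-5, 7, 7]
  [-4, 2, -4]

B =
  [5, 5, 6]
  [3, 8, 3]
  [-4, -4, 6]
A ⊗ B =
  [3, 3, 5]
  [0, 0, 1]
  [-8, -8, 2]

Apply the min-plus product entry-by-entry:
  C[0][0] = min over k of (A[0][0] + B[0][0] = -1 + 5 = 4, A[0][1] + B[1][0] = 5 + 3 = 8, A[0][2] + B[2][0] = 7 + -4 = 3) = 3 (attained at k = 2)
  C[0][1] = min over k of (A[0][0] + B[0][1] = -1 + 5 = 4, A[0][1] + B[1][1] = 5 + 8 = 13, A[0][2] + B[2][1] = 7 + -4 = 3) = 3 (attained at k = 2)
  C[0][2] = min over k of (A[0][0] + B[0][2] = -1 + 6 = 5, A[0][1] + B[1][2] = 5 + 3 = 8, A[0][2] + B[2][2] = 7 + 6 = 13) = 5 (attained at k = 0)
  C[1][0] = min over k of (A[1][0] + B[0][0] = -5 + 5 = 0, A[1][1] + B[1][0] = 7 + 3 = 10, A[1][2] + B[2][0] = 7 + -4 = 3) = 0 (attained at k = 0)
  C[1][1] = min over k of (A[1][0] + B[0][1] = -5 + 5 = 0, A[1][1] + B[1][1] = 7 + 8 = 15, A[1][2] + B[2][1] = 7 + -4 = 3) = 0 (attained at k = 0)
  C[1][2] = min over k of (A[1][0] + B[0][2] = -5 + 6 = 1, A[1][1] + B[1][2] = 7 + 3 = 10, A[1][2] + B[2][2] = 7 + 6 = 13) = 1 (attained at k = 0)
  C[2][0] = min over k of (A[2][0] + B[0][0] = -4 + 5 = 1, A[2][1] + B[1][0] = 2 + 3 = 5, A[2][2] + B[2][0] = -4 + -4 = -8) = -8 (attained at k = 2)
  C[2][1] = min over k of (A[2][0] + B[0][1] = -4 + 5 = 1, A[2][1] + B[1][1] = 2 + 8 = 10, A[2][2] + B[2][1] = -4 + -4 = -8) = -8 (attained at k = 2)
  C[2][2] = min over k of (A[2][0] + B[0][2] = -4 + 6 = 2, A[2][1] + B[1][2] = 2 + 3 = 5, A[2][2] + B[2][2] = -4 + 6 = 2) = 2 (attained at k = 0)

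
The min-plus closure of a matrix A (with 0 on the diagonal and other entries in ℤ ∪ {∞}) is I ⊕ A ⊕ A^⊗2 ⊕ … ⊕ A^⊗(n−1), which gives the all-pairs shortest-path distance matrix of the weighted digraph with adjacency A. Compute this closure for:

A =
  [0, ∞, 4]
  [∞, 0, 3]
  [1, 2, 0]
Closure =
  [0, 6, 4]
  [4, 0, 3]
  [1, 2, 0]

This is the Floyd-Warshall all-pairs shortest-path computation. For each intermediate vertex k = 0, 1, …, 2, update dist[i][j] ← min(dist[i][j], dist[i][k] + dist[k][j]). The final matrix gives, for each (i, j), the minimum total weight of any directed path from i to j (possibly empty when i = j).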